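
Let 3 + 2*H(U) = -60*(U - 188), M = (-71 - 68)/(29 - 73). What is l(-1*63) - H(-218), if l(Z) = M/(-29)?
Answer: -15539905/1276 ≈ -12179.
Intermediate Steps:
M = 139/44 (M = -139/(-44) = -139*(-1/44) = 139/44 ≈ 3.1591)
H(U) = 11277/2 - 30*U (H(U) = -3/2 + (-60*(U - 188))/2 = -3/2 + (-60*(-188 + U))/2 = -3/2 + (11280 - 60*U)/2 = -3/2 + (5640 - 30*U) = 11277/2 - 30*U)
l(Z) = -139/1276 (l(Z) = (139/44)/(-29) = (139/44)*(-1/29) = -139/1276)
l(-1*63) - H(-218) = -139/1276 - (11277/2 - 30*(-218)) = -139/1276 - (11277/2 + 6540) = -139/1276 - 1*24357/2 = -139/1276 - 24357/2 = -15539905/1276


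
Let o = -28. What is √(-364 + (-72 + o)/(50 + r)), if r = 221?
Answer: 2*I*√6689906/271 ≈ 19.088*I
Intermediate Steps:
√(-364 + (-72 + o)/(50 + r)) = √(-364 + (-72 - 28)/(50 + 221)) = √(-364 - 100/271) = √(-98744/271) = 2*I*√6689906/271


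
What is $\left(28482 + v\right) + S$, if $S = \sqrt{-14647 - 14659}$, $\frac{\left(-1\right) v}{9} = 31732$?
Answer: $-257106 + i \sqrt{29306} \approx -2.5711 \cdot 10^{5} + 171.19 i$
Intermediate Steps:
$v = -285588$ ($v = \left(-9\right) 31732 = -285588$)
$S = i \sqrt{29306}$ ($S = \sqrt{-29306} = i \sqrt{29306} \approx 171.19 i$)
$\left(28482 + v\right) + S = \left(28482 - 285588\right) + i \sqrt{29306} = -257106 + i \sqrt{29306}$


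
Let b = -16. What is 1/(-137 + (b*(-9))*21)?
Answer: 1/2887 ≈ 0.00034638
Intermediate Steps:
1/(-137 + (b*(-9))*21) = 1/(-137 - 16*(-9)*21) = 1/(-137 + 144*21) = 1/(-137 + 3024) = 1/2887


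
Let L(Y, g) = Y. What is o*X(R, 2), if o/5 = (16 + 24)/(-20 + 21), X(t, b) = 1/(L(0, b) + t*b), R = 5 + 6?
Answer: 100/11 ≈ 9.0909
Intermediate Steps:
R = 11
X(t, b) = 1/(b*t) (X(t, b) = 1/(0 + t*b) = 1/(0 + b*t) = 1/(b*t))
o = 200 (o = 5*((16 + 24)/(-20 + 21)) = 5*(40/1) = 5*(40*1) = 5*40 = 200)
o*X(R, 2) = 200*(1/(2*11)) = 200*((1/2)*(1/11)) = 200*(1/22) = 100/11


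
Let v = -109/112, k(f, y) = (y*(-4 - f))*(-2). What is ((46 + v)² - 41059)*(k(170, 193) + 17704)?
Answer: -212002102951/64 ≈ -3.3125e+9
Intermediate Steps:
k(f, y) = -2*y*(-4 - f)
v = -109/112 (v = -109*1/112 = -109/112 ≈ -0.97321)
((46 + v)² - 41059)*(k(170, 193) + 17704) = ((46 - 109/112)² - 41059)*(2*193*(4 + 170) + 17704) = ((5043/112)² - 41059)*(2*193*174 + 17704) = (25431849/12544 - 41059)*(67164 + 17704) = -489612247/12544*84868 = -212002102951/64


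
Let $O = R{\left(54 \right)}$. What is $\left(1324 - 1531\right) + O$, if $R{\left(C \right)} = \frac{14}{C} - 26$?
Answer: $- \frac{6284}{27} \approx -232.74$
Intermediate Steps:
$R{\left(C \right)} = -26 + \frac{14}{C}$
$O = - \frac{695}{27}$ ($O = -26 + \frac{14}{54} = -26 + 14 \cdot \frac{1}{54} = -26 + \frac{7}{27} = - \frac{695}{27} \approx -25.741$)
$\left(1324 - 1531\right) + O = \left(1324 - 1531\right) - \frac{695}{27} = -207 - \frac{695}{27} = - \frac{6284}{27}$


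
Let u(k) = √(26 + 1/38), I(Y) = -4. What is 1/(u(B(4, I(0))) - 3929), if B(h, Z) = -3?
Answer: -149302/586606569 - √37582/586606569 ≈ -0.00025485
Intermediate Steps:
u(k) = √37582/38 (u(k) = √(26 + 1/38) = √(989/38) = √37582/38)
1/(u(B(4, I(0))) - 3929) = 1/(√37582/38 - 3929) = 1/(-3929 + √37582/38)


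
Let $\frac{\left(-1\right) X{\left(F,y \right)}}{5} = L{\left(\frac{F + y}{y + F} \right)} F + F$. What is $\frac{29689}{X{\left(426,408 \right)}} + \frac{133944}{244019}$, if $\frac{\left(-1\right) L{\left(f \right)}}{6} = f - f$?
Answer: $- \frac{6959379371}{519760470} \approx -13.39$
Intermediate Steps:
$L{\left(f \right)} = 0$ ($L{\left(f \right)} = - 6 \left(f - f\right) = \left(-6\right) 0 = 0$)
$X{\left(F,y \right)} = - 5 F$ ($X{\left(F,y \right)} = - 5 \left(0 F + F\right) = - 5 \left(0 + F\right) = - 5 F$)
$\frac{29689}{X{\left(426,408 \right)}} + \frac{133944}{244019} = \frac{29689}{\left(-5\right) 426} + \frac{133944}{244019} = \frac{29689}{-2130} + 133944 \cdot \frac{1}{244019} = 29689 \left(- \frac{1}{2130}\right) + \frac{133944}{244019} = - \frac{29689}{2130} + \frac{133944}{244019} = - \frac{6959379371}{519760470}$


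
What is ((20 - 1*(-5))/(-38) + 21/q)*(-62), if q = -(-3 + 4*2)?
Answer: 28613/95 ≈ 301.19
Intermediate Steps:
q = -5 (q = -(-3 + 8) = -1*5 = -5)
((20 - 1*(-5))/(-38) + 21/q)*(-62) = ((20 - 1*(-5))/(-38) + 21/(-5))*(-62) = ((20 + 5)*(-1/38) + 21*(-1/5))*(-62) = (25*(-1/38) - 21/5)*(-62) = (-25/38 - 21/5)*(-62) = -923/190*(-62) = 28613/95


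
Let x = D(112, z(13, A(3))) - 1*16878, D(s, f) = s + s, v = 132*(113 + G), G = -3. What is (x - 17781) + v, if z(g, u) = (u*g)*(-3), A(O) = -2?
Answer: -19915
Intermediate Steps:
v = 14520 (v = 132*(113 - 3) = 132*110 = 14520)
z(g, u) = -3*g*u (z(g, u) = (g*u)*(-3) = -3*g*u)
D(s, f) = 2*s
x = -16654 (x = 2*112 - 1*16878 = 224 - 16878 = -16654)
(x - 17781) + v = (-16654 - 17781) + 14520 = -34435 + 14520 = -19915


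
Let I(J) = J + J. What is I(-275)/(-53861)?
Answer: 550/53861 ≈ 0.010211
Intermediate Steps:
I(J) = 2*J
I(-275)/(-53861) = (2*(-275))/(-53861) = -550*(-1/53861) = 550/53861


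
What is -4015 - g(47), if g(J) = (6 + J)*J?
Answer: -6506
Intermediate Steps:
g(J) = J*(6 + J)
-4015 - g(47) = -4015 - 47*(6 + 47) = -4015 - 47*53 = -4015 - 1*2491 = -4015 - 2491 = -6506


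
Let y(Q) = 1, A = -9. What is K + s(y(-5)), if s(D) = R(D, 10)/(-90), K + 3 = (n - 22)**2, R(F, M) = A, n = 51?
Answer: 8381/10 ≈ 838.10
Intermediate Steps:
R(F, M) = -9
K = 838 (K = -3 + (51 - 22)**2 = -3 + 29**2 = -3 + 841 = 838)
s(D) = 1/10 (s(D) = -9/(-90) = -9*(-1/90) = 1/10)
K + s(y(-5)) = 838 + 1/10 = 8381/10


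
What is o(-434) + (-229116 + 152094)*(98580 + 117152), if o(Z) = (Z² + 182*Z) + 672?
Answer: -16616000064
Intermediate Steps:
o(Z) = 672 + Z² + 182*Z
o(-434) + (-229116 + 152094)*(98580 + 117152) = (672 + (-434)² + 182*(-434)) + (-229116 + 152094)*(98580 + 117152) = (672 + 188356 - 78988) - 77022*215732 = 110040 - 16616110104 = -16616000064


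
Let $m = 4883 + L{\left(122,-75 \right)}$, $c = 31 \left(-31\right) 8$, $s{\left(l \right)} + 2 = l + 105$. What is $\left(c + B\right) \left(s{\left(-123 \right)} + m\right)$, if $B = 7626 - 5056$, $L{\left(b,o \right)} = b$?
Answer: $-25513230$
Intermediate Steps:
$s{\left(l \right)} = 103 + l$ ($s{\left(l \right)} = -2 + \left(l + 105\right) = -2 + \left(105 + l\right) = 103 + l$)
$B = 2570$ ($B = 7626 - 5056 = 2570$)
$c = -7688$ ($c = \left(-961\right) 8 = -7688$)
$m = 5005$ ($m = 4883 + 122 = 5005$)
$\left(c + B\right) \left(s{\left(-123 \right)} + m\right) = \left(-7688 + 2570\right) \left(\left(103 - 123\right) + 5005\right) = - 5118 \left(-20 + 5005\right) = \left(-5118\right) 4985 = -25513230$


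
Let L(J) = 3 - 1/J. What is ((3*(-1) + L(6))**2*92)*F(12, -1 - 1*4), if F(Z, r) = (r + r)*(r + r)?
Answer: 2300/9 ≈ 255.56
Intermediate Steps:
F(Z, r) = 4*r**2 (F(Z, r) = (2*r)*(2*r) = 4*r**2)
((3*(-1) + L(6))**2*92)*F(12, -1 - 1*4) = ((3*(-1) + (3 - 1/6))**2*92)*(4*(-1 - 1*4)**2) = ((-3 + (3 - 1*1/6))**2*92)*(4*(-1 - 4)**2) = ((-3 + (3 - 1/6))**2*92)*(4*(-5)**2) = ((-3 + 17/6)**2*92)*(4*25) = ((-1/6)**2*92)*100 = ((1/36)*92)*100 = (23/9)*100 = 2300/9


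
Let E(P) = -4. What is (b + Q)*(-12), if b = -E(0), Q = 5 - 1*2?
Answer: -84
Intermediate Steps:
Q = 3 (Q = 5 - 2 = 3)
b = 4 (b = -1*(-4) = 4)
(b + Q)*(-12) = (4 + 3)*(-12) = 7*(-12) = -84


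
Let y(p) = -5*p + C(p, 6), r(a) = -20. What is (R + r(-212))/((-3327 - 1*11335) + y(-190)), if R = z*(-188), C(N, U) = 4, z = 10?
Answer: 475/3427 ≈ 0.13861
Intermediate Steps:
y(p) = 4 - 5*p (y(p) = -5*p + 4 = 4 - 5*p)
R = -1880 (R = 10*(-188) = -1880)
(R + r(-212))/((-3327 - 1*11335) + y(-190)) = (-1880 - 20)/((-3327 - 1*11335) + (4 - 5*(-190))) = -1900/((-3327 - 11335) + (4 + 950)) = -1900/(-14662 + 954) = -1900/(-13708) = -1900*(-1/13708) = 475/3427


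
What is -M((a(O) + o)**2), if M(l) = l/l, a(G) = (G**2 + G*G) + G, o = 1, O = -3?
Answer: -1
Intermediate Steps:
a(G) = G + 2*G**2 (a(G) = (G**2 + G**2) + G = 2*G**2 + G = G + 2*G**2)
M(l) = 1
-M((a(O) + o)**2) = -1*1 = -1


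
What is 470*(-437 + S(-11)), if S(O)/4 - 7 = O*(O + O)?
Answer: 262730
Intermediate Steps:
S(O) = 28 + 8*O² (S(O) = 28 + 4*(O*(O + O)) = 28 + 4*(O*(2*O)) = 28 + 4*(2*O²) = 28 + 8*O²)
470*(-437 + S(-11)) = 470*(-437 + (28 + 8*(-11)²)) = 470*(-437 + (28 + 8*121)) = 470*(-437 + (28 + 968)) = 470*(-437 + 996) = 470*559 = 262730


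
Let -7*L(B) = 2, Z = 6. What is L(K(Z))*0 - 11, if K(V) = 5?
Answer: -11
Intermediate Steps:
L(B) = -2/7 (L(B) = -⅐*2 = -2/7)
L(K(Z))*0 - 11 = -2/7*0 - 11 = 0 - 11 = -11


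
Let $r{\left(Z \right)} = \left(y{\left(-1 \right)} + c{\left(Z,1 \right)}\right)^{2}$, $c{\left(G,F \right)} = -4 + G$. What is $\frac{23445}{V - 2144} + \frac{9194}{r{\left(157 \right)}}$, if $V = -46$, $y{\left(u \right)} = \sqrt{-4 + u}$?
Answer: $\frac{- 239139 \sqrt{5} + 17619064 i}{146 \left(- 11702 i + 153 \sqrt{5}\right)} \approx -10.313 - 0.011475 i$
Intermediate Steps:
$r{\left(Z \right)} = \left(-4 + Z + i \sqrt{5}\right)^{2}$ ($r{\left(Z \right)} = \left(\sqrt{-4 - 1} + \left(-4 + Z\right)\right)^{2} = \left(\sqrt{-5} + \left(-4 + Z\right)\right)^{2} = \left(i \sqrt{5} + \left(-4 + Z\right)\right)^{2} = \left(-4 + Z + i \sqrt{5}\right)^{2}$)
$\frac{23445}{V - 2144} + \frac{9194}{r{\left(157 \right)}} = \frac{23445}{-46 - 2144} + \frac{9194}{\left(-4 + 157 + i \sqrt{5}\right)^{2}} = \frac{23445}{-46 - 2144} + \frac{9194}{\left(153 + i \sqrt{5}\right)^{2}} = \frac{23445}{-2190} + \frac{9194}{\left(153 + i \sqrt{5}\right)^{2}} = 23445 \left(- \frac{1}{2190}\right) + \frac{9194}{\left(153 + i \sqrt{5}\right)^{2}} = - \frac{1563}{146} + \frac{9194}{\left(153 + i \sqrt{5}\right)^{2}}$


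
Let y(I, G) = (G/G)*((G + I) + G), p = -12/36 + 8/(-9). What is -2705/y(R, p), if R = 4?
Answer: -24345/14 ≈ -1738.9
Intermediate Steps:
p = -11/9 (p = -12*1/36 + 8*(-⅑) = -⅓ - 8/9 = -11/9 ≈ -1.2222)
y(I, G) = I + 2*G (y(I, G) = 1*(I + 2*G) = I + 2*G)
-2705/y(R, p) = -2705/(4 + 2*(-11/9)) = -2705/(4 - 22/9) = -2705/14/9 = -2705*9/14 = -24345/14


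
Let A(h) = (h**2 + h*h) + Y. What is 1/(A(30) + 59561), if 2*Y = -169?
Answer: 2/122553 ≈ 1.6319e-5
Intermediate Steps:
Y = -169/2 (Y = (1/2)*(-169) = -169/2 ≈ -84.500)
A(h) = -169/2 + 2*h**2 (A(h) = (h**2 + h*h) - 169/2 = (h**2 + h**2) - 169/2 = 2*h**2 - 169/2 = -169/2 + 2*h**2)
1/(A(30) + 59561) = 1/((-169/2 + 2*30**2) + 59561) = 1/((-169/2 + 2*900) + 59561) = 1/((-169/2 + 1800) + 59561) = 1/(3431/2 + 59561) = 1/(122553/2) = 2/122553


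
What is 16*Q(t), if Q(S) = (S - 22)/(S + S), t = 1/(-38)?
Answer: 6696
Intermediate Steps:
t = -1/38 ≈ -0.026316
Q(S) = (-22 + S)/(2*S) (Q(S) = (-22 + S)/((2*S)) = (-22 + S)*(1/(2*S)) = (-22 + S)/(2*S))
16*Q(t) = 16*((-22 - 1/38)/(2*(-1/38))) = 16*((½)*(-38)*(-837/38)) = 16*(837/2) = 6696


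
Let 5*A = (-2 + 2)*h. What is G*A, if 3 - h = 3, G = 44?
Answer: 0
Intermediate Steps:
h = 0 (h = 3 - 1*3 = 3 - 3 = 0)
A = 0 (A = ((-2 + 2)*0)/5 = (0*0)/5 = (1/5)*0 = 0)
G*A = 44*0 = 0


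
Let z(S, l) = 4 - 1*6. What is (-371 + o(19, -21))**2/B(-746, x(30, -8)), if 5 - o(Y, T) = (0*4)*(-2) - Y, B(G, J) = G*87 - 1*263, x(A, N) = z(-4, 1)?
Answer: -120409/65165 ≈ -1.8478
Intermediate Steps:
z(S, l) = -2 (z(S, l) = 4 - 6 = -2)
x(A, N) = -2
B(G, J) = -263 + 87*G (B(G, J) = 87*G - 263 = -263 + 87*G)
o(Y, T) = 5 + Y (o(Y, T) = 5 - ((0*4)*(-2) - Y) = 5 - (0*(-2) - Y) = 5 - (0 - Y) = 5 - (-1)*Y = 5 + Y)
(-371 + o(19, -21))**2/B(-746, x(30, -8)) = (-371 + (5 + 19))**2/(-263 + 87*(-746)) = (-371 + 24)**2/(-263 - 64902) = (-347)**2/(-65165) = 120409*(-1/65165) = -120409/65165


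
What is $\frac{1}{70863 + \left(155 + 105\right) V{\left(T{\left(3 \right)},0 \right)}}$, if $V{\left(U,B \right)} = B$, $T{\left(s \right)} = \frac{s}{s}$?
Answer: $\frac{1}{70863} \approx 1.4112 \cdot 10^{-5}$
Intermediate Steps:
$T{\left(s \right)} = 1$
$\frac{1}{70863 + \left(155 + 105\right) V{\left(T{\left(3 \right)},0 \right)}} = \frac{1}{70863 + \left(155 + 105\right) 0} = \frac{1}{70863 + 260 \cdot 0} = \frac{1}{70863 + 0} = \frac{1}{70863}$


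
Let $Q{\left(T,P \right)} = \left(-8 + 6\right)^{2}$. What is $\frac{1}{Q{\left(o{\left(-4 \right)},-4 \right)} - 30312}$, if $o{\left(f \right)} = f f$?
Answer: $- \frac{1}{30308} \approx -3.2995 \cdot 10^{-5}$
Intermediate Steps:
$o{\left(f \right)} = f^{2}$
$Q{\left(T,P \right)} = 4$ ($Q{\left(T,P \right)} = \left(-2\right)^{2} = 4$)
$\frac{1}{Q{\left(o{\left(-4 \right)},-4 \right)} - 30312} = \frac{1}{4 - 30312} = \frac{1}{-30308} = - \frac{1}{30308}$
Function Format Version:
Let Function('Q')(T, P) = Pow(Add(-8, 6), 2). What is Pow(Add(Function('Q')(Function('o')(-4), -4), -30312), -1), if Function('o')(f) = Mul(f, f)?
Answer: Rational(-1, 30308) ≈ -3.2995e-5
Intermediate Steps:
Function('o')(f) = Pow(f, 2)
Function('Q')(T, P) = 4 (Function('Q')(T, P) = Pow(-2, 2) = 4)
Pow(Add(Function('Q')(Function('o')(-4), -4), -30312), -1) = Pow(Add(4, -30312), -1) = Pow(-30308, -1) = Rational(-1, 30308)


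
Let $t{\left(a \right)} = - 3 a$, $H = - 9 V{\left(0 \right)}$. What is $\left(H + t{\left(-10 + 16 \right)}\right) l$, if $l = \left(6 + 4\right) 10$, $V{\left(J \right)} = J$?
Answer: $-1800$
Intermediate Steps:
$H = 0$ ($H = \left(-9\right) 0 = 0$)
$l = 100$ ($l = 10 \cdot 10 = 100$)
$\left(H + t{\left(-10 + 16 \right)}\right) l = \left(0 - 3 \left(-10 + 16\right)\right) 100 = \left(0 - 18\right) 100 = \left(-18\right) 100 = -1800$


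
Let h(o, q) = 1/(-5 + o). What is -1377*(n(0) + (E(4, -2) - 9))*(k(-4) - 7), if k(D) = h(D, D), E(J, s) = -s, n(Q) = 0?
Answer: -68544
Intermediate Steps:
k(D) = 1/(-5 + D)
-1377*(n(0) + (E(4, -2) - 9))*(k(-4) - 7) = -1377*(0 + (-1*(-2) - 9))*(1/(-5 - 4) - 7) = -1377*(0 + (2 - 9))*(1/(-9) - 7) = -1377*(0 - 7)*(-1/9 - 7) = -(-9639)*(-64)/9 = -1377*448/9 = -68544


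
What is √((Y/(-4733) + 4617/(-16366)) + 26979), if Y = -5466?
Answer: √3303710014103403654/11065754 ≈ 164.26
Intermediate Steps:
√((Y/(-4733) + 4617/(-16366)) + 26979) = √((-5466/(-4733) + 4617/(-16366)) + 26979) = √((-5466*(-1/4733) + 4617*(-1/16366)) + 26979) = √((5466/4733 - 4617/16366) + 26979) = √(67604295/77460278 + 26979) = √(2089868444457/77460278) = √3303710014103403654/11065754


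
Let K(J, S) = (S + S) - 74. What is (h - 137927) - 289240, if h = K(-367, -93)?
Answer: -427427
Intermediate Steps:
K(J, S) = -74 + 2*S (K(J, S) = 2*S - 74 = -74 + 2*S)
h = -260 (h = -74 + 2*(-93) = -74 - 186 = -260)
(h - 137927) - 289240 = (-260 - 137927) - 289240 = -138187 - 289240 = -427427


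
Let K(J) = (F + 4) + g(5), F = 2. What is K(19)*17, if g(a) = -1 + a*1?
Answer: 170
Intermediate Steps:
g(a) = -1 + a
K(J) = 10 (K(J) = (2 + 4) + (-1 + 5) = 6 + 4 = 10)
K(19)*17 = 10*17 = 170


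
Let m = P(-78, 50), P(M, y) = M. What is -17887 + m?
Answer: -17965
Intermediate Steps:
m = -78
-17887 + m = -17887 - 78 = -17965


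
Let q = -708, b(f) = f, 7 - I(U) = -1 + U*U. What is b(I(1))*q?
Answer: -4956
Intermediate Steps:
I(U) = 8 - U² (I(U) = 7 - (-1 + U*U) = 7 - (-1 + U²) = 7 + (1 - U²) = 8 - U²)
b(I(1))*q = (8 - 1*1²)*(-708) = (8 - 1*1)*(-708) = (8 - 1)*(-708) = 7*(-708) = -4956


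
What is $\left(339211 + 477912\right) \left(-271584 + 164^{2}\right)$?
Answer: $-199940192624$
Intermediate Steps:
$\left(339211 + 477912\right) \left(-271584 + 164^{2}\right) = 817123 \left(-271584 + 26896\right) = 817123 \left(-244688\right) = -199940192624$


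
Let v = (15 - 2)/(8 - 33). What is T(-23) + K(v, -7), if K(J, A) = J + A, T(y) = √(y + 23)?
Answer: -188/25 ≈ -7.5200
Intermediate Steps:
v = -13/25 (v = 13/(-25) = 13*(-1/25) = -13/25 ≈ -0.52000)
T(y) = √(23 + y)
K(J, A) = A + J
T(-23) + K(v, -7) = √(23 - 23) + (-7 - 13/25) = √0 - 188/25 = 0 - 188/25 = -188/25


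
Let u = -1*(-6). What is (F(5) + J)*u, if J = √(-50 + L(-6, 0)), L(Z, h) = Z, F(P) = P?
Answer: 30 + 12*I*√14 ≈ 30.0 + 44.9*I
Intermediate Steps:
u = 6
J = 2*I*√14 (J = √(-50 - 6) = √(-56) = 2*I*√14 ≈ 7.4833*I)
(F(5) + J)*u = (5 + 2*I*√14)*6 = 30 + 12*I*√14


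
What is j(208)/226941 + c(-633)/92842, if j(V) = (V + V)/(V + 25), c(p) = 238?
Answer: 485515711/188816535501 ≈ 0.0025714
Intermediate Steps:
j(V) = 2*V/(25 + V) (j(V) = (2*V)/(25 + V) = 2*V/(25 + V))
j(208)/226941 + c(-633)/92842 = (2*208/(25 + 208))/226941 + 238/92842 = (2*208/233)*(1/226941) + 238*(1/92842) = (2*208*(1/233))*(1/226941) + 119/46421 = (416/233)*(1/226941) + 119/46421 = 32/4067481 + 119/46421 = 485515711/188816535501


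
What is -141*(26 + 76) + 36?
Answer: -14346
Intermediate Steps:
-141*(26 + 76) + 36 = -141*102 + 36 = -14382 + 36 = -14346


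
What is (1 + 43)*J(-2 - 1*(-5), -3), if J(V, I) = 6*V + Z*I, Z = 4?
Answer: 264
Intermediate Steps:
J(V, I) = 4*I + 6*V (J(V, I) = 6*V + 4*I = 4*I + 6*V)
(1 + 43)*J(-2 - 1*(-5), -3) = (1 + 43)*(4*(-3) + 6*(-2 - 1*(-5))) = 44*(-12 + 6*(-2 + 5)) = 44*(-12 + 6*3) = 44*(-12 + 18) = 44*6 = 264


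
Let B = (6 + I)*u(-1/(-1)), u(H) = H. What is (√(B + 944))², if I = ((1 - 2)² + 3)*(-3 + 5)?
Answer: 958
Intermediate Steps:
I = 8 (I = ((-1)² + 3)*2 = (1 + 3)*2 = 4*2 = 8)
B = 14 (B = (6 + 8)*(-1/(-1)) = 14*(-1*(-1)) = 14*1 = 14)
(√(B + 944))² = (√(14 + 944))² = (√958)² = 958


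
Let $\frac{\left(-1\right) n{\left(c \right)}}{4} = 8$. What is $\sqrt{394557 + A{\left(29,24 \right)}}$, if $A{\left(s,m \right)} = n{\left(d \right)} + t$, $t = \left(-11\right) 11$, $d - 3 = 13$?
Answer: $2 \sqrt{98601} \approx 628.02$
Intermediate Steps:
$d = 16$ ($d = 3 + 13 = 16$)
$t = -121$
$n{\left(c \right)} = -32$ ($n{\left(c \right)} = \left(-4\right) 8 = -32$)
$A{\left(s,m \right)} = -153$ ($A{\left(s,m \right)} = -32 - 121 = -153$)
$\sqrt{394557 + A{\left(29,24 \right)}} = \sqrt{394557 - 153} = \sqrt{394404} = 2 \sqrt{98601}$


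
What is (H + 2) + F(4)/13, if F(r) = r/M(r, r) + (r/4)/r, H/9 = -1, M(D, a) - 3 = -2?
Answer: -347/52 ≈ -6.6731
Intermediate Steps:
M(D, a) = 1 (M(D, a) = 3 - 2 = 1)
H = -9 (H = 9*(-1) = -9)
F(r) = ¼ + r (F(r) = r/1 + (r/4)/r = r*1 + (r*(¼))/r = r + (r/4)/r = r + ¼ = ¼ + r)
(H + 2) + F(4)/13 = (-9 + 2) + (¼ + 4)/13 = -7 + (1/13)*(17/4) = -7 + 17/52 = -347/52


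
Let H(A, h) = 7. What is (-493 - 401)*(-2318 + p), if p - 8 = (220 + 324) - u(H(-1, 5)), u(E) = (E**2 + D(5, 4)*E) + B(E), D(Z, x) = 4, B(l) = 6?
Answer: 1653006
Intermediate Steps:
u(E) = 6 + E**2 + 4*E (u(E) = (E**2 + 4*E) + 6 = 6 + E**2 + 4*E)
p = 469 (p = 8 + ((220 + 324) - (6 + 7**2 + 4*7)) = 8 + (544 - (6 + 49 + 28)) = 8 + (544 - 1*83) = 8 + (544 - 83) = 8 + 461 = 469)
(-493 - 401)*(-2318 + p) = (-493 - 401)*(-2318 + 469) = -894*(-1849) = 1653006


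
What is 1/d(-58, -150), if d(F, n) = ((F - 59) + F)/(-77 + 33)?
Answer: 44/175 ≈ 0.25143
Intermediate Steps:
d(F, n) = 59/44 - F/22 (d(F, n) = ((-59 + F) + F)/(-44) = (-59 + 2*F)*(-1/44) = 59/44 - F/22)
1/d(-58, -150) = 1/(59/44 - 1/22*(-58)) = 1/(59/44 + 29/11) = 1/(175/44) = 44/175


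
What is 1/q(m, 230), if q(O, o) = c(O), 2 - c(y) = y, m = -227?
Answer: 1/229 ≈ 0.0043668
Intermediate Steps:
c(y) = 2 - y
q(O, o) = 2 - O
1/q(m, 230) = 1/(2 - 1*(-227)) = 1/(2 + 227) = 1/229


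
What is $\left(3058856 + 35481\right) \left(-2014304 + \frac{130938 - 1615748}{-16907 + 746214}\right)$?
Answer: $- \frac{122857513775130338}{19711} \approx -6.2329 \cdot 10^{12}$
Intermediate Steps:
$\left(3058856 + 35481\right) \left(-2014304 + \frac{130938 - 1615748}{-16907 + 746214}\right) = 3094337 \left(-2014304 - \frac{1484810}{729307}\right) = 3094337 \left(-2014304 - \frac{40130}{19711}\right) = 3094337 \left(- \frac{39703986274}{19711}\right) = - \frac{122857513775130338}{19711}$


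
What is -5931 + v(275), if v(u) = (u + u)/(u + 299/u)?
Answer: -225076997/37962 ≈ -5929.0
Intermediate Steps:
v(u) = 2*u/(u + 299/u) (v(u) = (2*u)/(u + 299/u) = 2*u/(u + 299/u))
-5931 + v(275) = -5931 + 2*275**2/(299 + 275**2) = -5931 + 2*75625/(299 + 75625) = -5931 + 2*75625/75924 = -5931 + 2*75625*(1/75924) = -5931 + 75625/37962 = -225076997/37962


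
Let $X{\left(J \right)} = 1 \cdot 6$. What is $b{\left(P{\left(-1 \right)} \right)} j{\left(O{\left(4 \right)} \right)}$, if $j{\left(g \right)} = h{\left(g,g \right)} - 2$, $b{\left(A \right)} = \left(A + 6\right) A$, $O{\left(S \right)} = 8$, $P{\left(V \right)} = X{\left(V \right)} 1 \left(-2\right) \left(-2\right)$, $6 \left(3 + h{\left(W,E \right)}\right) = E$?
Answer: $-2640$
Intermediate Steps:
$X{\left(J \right)} = 6$
$h{\left(W,E \right)} = -3 + \frac{E}{6}$
$P{\left(V \right)} = 24$ ($P{\left(V \right)} = 6 \cdot 1 \left(-2\right) \left(-2\right) = 6 \left(-2\right) \left(-2\right) = \left(-12\right) \left(-2\right) = 24$)
$b{\left(A \right)} = A \left(6 + A\right)$ ($b{\left(A \right)} = \left(6 + A\right) A = A \left(6 + A\right)$)
$j{\left(g \right)} = -5 + \frac{g}{6}$ ($j{\left(g \right)} = \left(-3 + \frac{g}{6}\right) - 2 = -5 + \frac{g}{6}$)
$b{\left(P{\left(-1 \right)} \right)} j{\left(O{\left(4 \right)} \right)} = 24 \left(6 + 24\right) \left(-5 + \frac{1}{6} \cdot 8\right) = 24 \cdot 30 \left(-5 + \frac{4}{3}\right) = 720 \left(- \frac{11}{3}\right) = -2640$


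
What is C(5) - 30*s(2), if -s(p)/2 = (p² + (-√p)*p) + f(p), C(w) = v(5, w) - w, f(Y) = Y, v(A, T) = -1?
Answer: 354 - 120*√2 ≈ 184.29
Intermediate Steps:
C(w) = -1 - w
s(p) = -2*p - 2*p² + 2*p^(3/2) (s(p) = -2*((p² + (-√p)*p) + p) = -2*((p² - p^(3/2)) + p) = -2*(p + p² - p^(3/2)) = -2*p - 2*p² + 2*p^(3/2))
C(5) - 30*s(2) = (-1 - 1*5) - 30*(-2*2 - 2*2² + 2*2^(3/2)) = (-1 - 5) - 30*(-4 - 2*4 + 2*(2*√2)) = -6 - 30*(-4 - 8 + 4*√2) = -6 - 30*(-12 + 4*√2) = -6 + (360 - 120*√2) = 354 - 120*√2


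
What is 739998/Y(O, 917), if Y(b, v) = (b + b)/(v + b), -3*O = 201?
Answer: -314499150/67 ≈ -4.6940e+6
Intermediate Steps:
O = -67 (O = -⅓*201 = -67)
Y(b, v) = 2*b/(b + v) (Y(b, v) = (2*b)/(b + v) = 2*b/(b + v))
739998/Y(O, 917) = 739998/((2*(-67)/(-67 + 917))) = 739998/((2*(-67)/850)) = 739998/((2*(-67)*(1/850))) = 739998/(-67/425) = 739998*(-425/67) = -314499150/67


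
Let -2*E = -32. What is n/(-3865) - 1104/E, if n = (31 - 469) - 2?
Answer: -53249/773 ≈ -68.886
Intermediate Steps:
E = 16 (E = -1/2*(-32) = 16)
n = -440 (n = -438 - 2 = -440)
n/(-3865) - 1104/E = -440/(-3865) - 1104/16 = -440*(-1/3865) - 1104*1/16 = 88/773 - 69 = -53249/773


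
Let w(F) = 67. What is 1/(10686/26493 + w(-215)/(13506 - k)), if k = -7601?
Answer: 186395917/75774811 ≈ 2.4599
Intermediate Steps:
1/(10686/26493 + w(-215)/(13506 - k)) = 1/(10686/26493 + 67/(13506 - 1*(-7601))) = 1/(10686*(1/26493) + 67/(13506 + 7601)) = 1/(3562/8831 + 67/21107) = 1/(75774811/186395917) = 186395917/75774811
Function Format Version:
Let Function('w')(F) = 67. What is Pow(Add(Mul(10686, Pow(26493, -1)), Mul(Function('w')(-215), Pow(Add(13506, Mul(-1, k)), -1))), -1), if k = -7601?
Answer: Rational(186395917, 75774811) ≈ 2.4599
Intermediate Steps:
Pow(Add(Mul(10686, Pow(26493, -1)), Mul(Function('w')(-215), Pow(Add(13506, Mul(-1, k)), -1))), -1) = Pow(Add(Mul(10686, Pow(26493, -1)), Mul(67, Pow(Add(13506, Mul(-1, -7601)), -1))), -1) = Pow(Add(Mul(10686, Rational(1, 26493)), Mul(67, Pow(Add(13506, 7601), -1))), -1) = Pow(Add(Rational(3562, 8831), Mul(67, Pow(21107, -1))), -1) = Pow(Add(Rational(3562, 8831), Mul(67, Rational(1, 21107))), -1) = Pow(Add(Rational(3562, 8831), Rational(67, 21107)), -1) = Pow(Rational(75774811, 186395917), -1) = Rational(186395917, 75774811)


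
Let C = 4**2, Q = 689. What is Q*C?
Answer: 11024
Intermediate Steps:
C = 16
Q*C = 689*16 = 11024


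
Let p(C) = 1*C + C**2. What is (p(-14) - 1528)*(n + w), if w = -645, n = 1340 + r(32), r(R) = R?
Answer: -978542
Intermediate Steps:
p(C) = C + C**2
n = 1372 (n = 1340 + 32 = 1372)
(p(-14) - 1528)*(n + w) = (-14*(1 - 14) - 1528)*(1372 - 645) = (-14*(-13) - 1528)*727 = (182 - 1528)*727 = -1346*727 = -978542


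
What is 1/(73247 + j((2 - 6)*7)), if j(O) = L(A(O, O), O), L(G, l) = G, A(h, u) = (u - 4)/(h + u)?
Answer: 7/512733 ≈ 1.3652e-5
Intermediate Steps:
A(h, u) = (-4 + u)/(h + u)
j(O) = (-4 + O)/(2*O) (j(O) = (-4 + O)/(O + O) = (-4 + O)/((2*O)) = (1/(2*O))*(-4 + O) = (-4 + O)/(2*O))
1/(73247 + j((2 - 6)*7)) = 1/(73247 + (-4 + (2 - 6)*7)/(2*(((2 - 6)*7)))) = 1/(73247 + (-4 - 4*7)/(2*((-4*7)))) = 1/(73247 + (½)*(-4 - 28)/(-28)) = 1/(73247 + (½)*(-1/28)*(-32)) = 1/(73247 + 4/7) = 1/(512733/7) = 7/512733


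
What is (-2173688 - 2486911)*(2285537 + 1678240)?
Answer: -18473575122423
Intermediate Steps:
(-2173688 - 2486911)*(2285537 + 1678240) = -4660599*3963777 = -18473575122423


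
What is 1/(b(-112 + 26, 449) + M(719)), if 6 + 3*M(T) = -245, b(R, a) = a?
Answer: 3/1096 ≈ 0.0027372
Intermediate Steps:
M(T) = -251/3 (M(T) = -2 + (1/3)*(-245) = -2 - 245/3 = -251/3)
1/(b(-112 + 26, 449) + M(719)) = 1/(449 - 251/3) = 1/(1096/3) = 3/1096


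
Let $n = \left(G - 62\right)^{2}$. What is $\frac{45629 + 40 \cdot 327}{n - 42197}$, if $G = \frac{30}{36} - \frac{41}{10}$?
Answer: $- \frac{1887075}{1219412} \approx -1.5475$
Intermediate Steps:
$G = - \frac{49}{15}$ ($G = 30 \cdot \frac{1}{36} - \frac{41}{10} = \frac{5}{6} - \frac{41}{10} = - \frac{49}{15} \approx -3.2667$)
$n = \frac{958441}{225}$ ($n = \left(- \frac{49}{15} - 62\right)^{2} = \left(- \frac{979}{15}\right)^{2} = \frac{958441}{225} \approx 4259.7$)
$\frac{45629 + 40 \cdot 327}{n - 42197} = \frac{45629 + 40 \cdot 327}{\frac{958441}{225} - 42197} = \frac{45629 + 13080}{- \frac{8535884}{225}} = 58709 \left(- \frac{225}{8535884}\right) = - \frac{1887075}{1219412}$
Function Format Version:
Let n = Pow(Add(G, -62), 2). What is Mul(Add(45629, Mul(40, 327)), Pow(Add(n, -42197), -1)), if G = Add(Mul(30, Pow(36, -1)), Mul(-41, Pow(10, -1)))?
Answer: Rational(-1887075, 1219412) ≈ -1.5475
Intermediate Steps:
G = Rational(-49, 15) (G = Add(Mul(30, Rational(1, 36)), Mul(-41, Rational(1, 10))) = Add(Rational(5, 6), Rational(-41, 10)) = Rational(-49, 15) ≈ -3.2667)
n = Rational(958441, 225) (n = Pow(Add(Rational(-49, 15), -62), 2) = Pow(Rational(-979, 15), 2) = Rational(958441, 225) ≈ 4259.7)
Mul(Add(45629, Mul(40, 327)), Pow(Add(n, -42197), -1)) = Mul(Add(45629, Mul(40, 327)), Pow(Add(Rational(958441, 225), -42197), -1)) = Mul(Add(45629, 13080), Pow(Rational(-8535884, 225), -1)) = Mul(58709, Rational(-225, 8535884)) = Rational(-1887075, 1219412)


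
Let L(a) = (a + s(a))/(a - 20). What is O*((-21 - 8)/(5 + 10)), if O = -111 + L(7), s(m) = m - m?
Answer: 8410/39 ≈ 215.64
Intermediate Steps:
s(m) = 0
L(a) = a/(-20 + a) (L(a) = (a + 0)/(a - 20) = a/(-20 + a))
O = -1450/13 (O = -111 + 7/(-20 + 7) = -111 + 7/(-13) = -111 + 7*(-1/13) = -111 - 7/13 = -1450/13 ≈ -111.54)
O*((-21 - 8)/(5 + 10)) = -1450*(-21 - 8)/(13*(5 + 10)) = -(-42050)/(13*15) = -1450/13*(-29/15) = 8410/39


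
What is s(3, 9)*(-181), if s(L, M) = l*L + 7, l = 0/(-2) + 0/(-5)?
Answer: -1267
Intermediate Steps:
l = 0 (l = 0*(-½) + 0*(-⅕) = 0 + 0 = 0)
s(L, M) = 7 (s(L, M) = 0*L + 7 = 0 + 7 = 7)
s(3, 9)*(-181) = 7*(-181) = -1267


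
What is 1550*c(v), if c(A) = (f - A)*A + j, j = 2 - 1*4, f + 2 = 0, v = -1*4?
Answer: -15500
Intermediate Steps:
v = -4
f = -2 (f = -2 + 0 = -2)
j = -2 (j = 2 - 4 = -2)
c(A) = -2 + A*(-2 - A) (c(A) = (-2 - A)*A - 2 = A*(-2 - A) - 2 = -2 + A*(-2 - A))
1550*c(v) = 1550*(-2 - 1*(-4)² - 2*(-4)) = 1550*(-2 - 1*16 + 8) = 1550*(-2 - 16 + 8) = 1550*(-10) = -15500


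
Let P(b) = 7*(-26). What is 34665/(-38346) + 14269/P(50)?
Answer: -6588906/83083 ≈ -79.305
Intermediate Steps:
P(b) = -182
34665/(-38346) + 14269/P(50) = 34665/(-38346) + 14269/(-182) = 34665*(-1/38346) + 14269*(-1/182) = -11555/12782 - 14269/182 = -6588906/83083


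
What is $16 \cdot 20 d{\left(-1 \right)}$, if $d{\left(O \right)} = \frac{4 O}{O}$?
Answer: $1280$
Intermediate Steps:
$d{\left(O \right)} = 4$
$16 \cdot 20 d{\left(-1 \right)} = 16 \cdot 20 \cdot 4 = 320 \cdot 4 = 1280$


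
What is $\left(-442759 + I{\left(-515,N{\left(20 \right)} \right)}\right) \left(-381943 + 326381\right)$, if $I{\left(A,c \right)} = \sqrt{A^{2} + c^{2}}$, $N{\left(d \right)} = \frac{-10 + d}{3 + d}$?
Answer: $24600575558 - \frac{277810 \sqrt{5612165}}{23} \approx 2.4572 \cdot 10^{10}$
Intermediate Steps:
$N{\left(d \right)} = \frac{-10 + d}{3 + d}$
$\left(-442759 + I{\left(-515,N{\left(20 \right)} \right)}\right) \left(-381943 + 326381\right) = \left(-442759 + \sqrt{\left(-515\right)^{2} + \left(\frac{-10 + 20}{3 + 20}\right)^{2}}\right) \left(-381943 + 326381\right) = \left(-442759 + \sqrt{265225 + \left(\frac{1}{23} \cdot 10\right)^{2}}\right) \left(-55562\right) = \left(-442759 + \sqrt{265225 + \left(\frac{10}{23}\right)^{2}}\right) \left(-55562\right) = \left(-442759 + \sqrt{265225 + \frac{100}{529}}\right) \left(-55562\right) = \left(-442759 + \sqrt{\frac{140304125}{529}}\right) \left(-55562\right) = \left(-442759 + \frac{5 \sqrt{5612165}}{23}\right) \left(-55562\right) = 24600575558 - \frac{277810 \sqrt{5612165}}{23}$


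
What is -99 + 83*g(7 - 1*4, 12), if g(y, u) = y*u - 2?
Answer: 2723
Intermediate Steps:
g(y, u) = -2 + u*y (g(y, u) = u*y - 2 = -2 + u*y)
-99 + 83*g(7 - 1*4, 12) = -99 + 83*(-2 + 12*(7 - 1*4)) = -99 + 83*(-2 + 12*(7 - 4)) = -99 + 83*(-2 + 12*3) = -99 + 83*(-2 + 36) = -99 + 83*34 = -99 + 2822 = 2723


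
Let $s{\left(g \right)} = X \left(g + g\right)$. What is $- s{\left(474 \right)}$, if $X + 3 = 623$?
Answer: $-587760$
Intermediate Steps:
$X = 620$ ($X = -3 + 623 = 620$)
$s{\left(g \right)} = 1240 g$ ($s{\left(g \right)} = 620 \left(g + g\right) = 620 \cdot 2 g = 1240 g$)
$- s{\left(474 \right)} = - 1240 \cdot 474 = \left(-1\right) 587760 = -587760$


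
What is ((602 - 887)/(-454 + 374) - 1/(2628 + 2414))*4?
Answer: 143689/10084 ≈ 14.249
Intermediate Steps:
((602 - 887)/(-454 + 374) - 1/(2628 + 2414))*4 = (-285/(-80) - 1/5042)*4 = (-285*(-1/80) - 1*1/5042)*4 = (57/16 - 1/5042)*4 = (143689/40336)*4 = 143689/10084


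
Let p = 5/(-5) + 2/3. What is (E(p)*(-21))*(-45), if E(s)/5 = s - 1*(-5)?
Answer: 22050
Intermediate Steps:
p = -⅓ (p = 5*(-⅕) + 2*(⅓) = -1 + ⅔ = -⅓ ≈ -0.33333)
E(s) = 25 + 5*s (E(s) = 5*(s - 1*(-5)) = 5*(s + 5) = 5*(5 + s) = 25 + 5*s)
(E(p)*(-21))*(-45) = ((25 + 5*(-⅓))*(-21))*(-45) = ((25 - 5/3)*(-21))*(-45) = ((70/3)*(-21))*(-45) = -490*(-45) = 22050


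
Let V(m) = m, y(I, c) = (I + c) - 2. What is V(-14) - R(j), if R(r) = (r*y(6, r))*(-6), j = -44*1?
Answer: 10546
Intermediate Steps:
y(I, c) = -2 + I + c
j = -44
R(r) = -6*r*(4 + r) (R(r) = (r*(-2 + 6 + r))*(-6) = (r*(4 + r))*(-6) = -6*r*(4 + r))
V(-14) - R(j) = -14 - (-6)*(-44)*(4 - 44) = -14 - (-6)*(-44)*(-40) = -14 - 1*(-10560) = -14 + 10560 = 10546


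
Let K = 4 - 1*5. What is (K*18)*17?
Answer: -306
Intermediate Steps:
K = -1 (K = 4 - 5 = -1)
(K*18)*17 = -1*18*17 = -18*17 = -306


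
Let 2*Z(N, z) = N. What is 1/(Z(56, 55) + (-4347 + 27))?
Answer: -1/4292 ≈ -0.00023299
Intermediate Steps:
Z(N, z) = N/2
1/(Z(56, 55) + (-4347 + 27)) = 1/((½)*56 + (-4347 + 27)) = 1/(28 - 4320) = 1/(-4292) = -1/4292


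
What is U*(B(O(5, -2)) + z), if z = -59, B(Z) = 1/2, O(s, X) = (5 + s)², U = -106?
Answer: 6201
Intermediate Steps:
B(Z) = ½
U*(B(O(5, -2)) + z) = -106*(½ - 59) = -106*(-117/2) = 6201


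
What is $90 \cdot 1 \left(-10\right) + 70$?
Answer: $-830$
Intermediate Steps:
$90 \cdot 1 \left(-10\right) + 70 = 90 \left(-10\right) + 70 = -900 + 70 = -830$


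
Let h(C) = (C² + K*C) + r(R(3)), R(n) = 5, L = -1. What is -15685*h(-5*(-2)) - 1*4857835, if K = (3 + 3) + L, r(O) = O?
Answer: -7289010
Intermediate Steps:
K = 5 (K = (3 + 3) - 1 = 6 - 1 = 5)
h(C) = 5 + C² + 5*C (h(C) = (C² + 5*C) + 5 = 5 + C² + 5*C)
-15685*h(-5*(-2)) - 1*4857835 = -15685*(5 + (-5*(-2))² + 5*(-5*(-2))) - 1*4857835 = -15685*(5 + 10² + 5*10) - 4857835 = -15685*(5 + 100 + 50) - 4857835 = -15685*155 - 4857835 = -2431175 - 4857835 = -7289010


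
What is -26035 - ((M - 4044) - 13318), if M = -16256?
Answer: 7583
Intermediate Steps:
-26035 - ((M - 4044) - 13318) = -26035 - ((-16256 - 4044) - 13318) = -26035 - (-20300 - 13318) = -26035 - 1*(-33618) = -26035 + 33618 = 7583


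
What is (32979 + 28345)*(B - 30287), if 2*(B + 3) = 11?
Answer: -1857166678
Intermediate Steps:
B = 5/2 (B = -3 + (½)*11 = -3 + 11/2 = 5/2 ≈ 2.5000)
(32979 + 28345)*(B - 30287) = (32979 + 28345)*(5/2 - 30287) = 61324*(-60569/2) = -1857166678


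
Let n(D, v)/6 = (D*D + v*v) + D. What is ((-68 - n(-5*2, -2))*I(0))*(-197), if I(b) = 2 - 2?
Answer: 0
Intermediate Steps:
n(D, v) = 6*D + 6*D**2 + 6*v**2 (n(D, v) = 6*((D*D + v*v) + D) = 6*((D**2 + v**2) + D) = 6*(D + D**2 + v**2) = 6*D + 6*D**2 + 6*v**2)
I(b) = 0
((-68 - n(-5*2, -2))*I(0))*(-197) = ((-68 - (6*(-5*2) + 6*(-5*2)**2 + 6*(-2)**2))*0)*(-197) = ((-68 - (6*(-10) + 6*(-10)**2 + 6*4))*0)*(-197) = ((-68 - (-60 + 6*100 + 24))*0)*(-197) = ((-68 - (-60 + 600 + 24))*0)*(-197) = ((-68 - 1*564)*0)*(-197) = ((-68 - 564)*0)*(-197) = -632*0*(-197) = 0*(-197) = 0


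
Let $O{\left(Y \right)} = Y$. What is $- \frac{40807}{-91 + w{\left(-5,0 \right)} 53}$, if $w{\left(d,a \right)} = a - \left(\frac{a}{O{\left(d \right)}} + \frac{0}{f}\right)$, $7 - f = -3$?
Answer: $\frac{3139}{7} \approx 448.43$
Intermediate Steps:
$f = 10$ ($f = 7 - -3 = 7 + 3 = 10$)
$w{\left(d,a \right)} = a - \frac{a}{d}$ ($w{\left(d,a \right)} = a - \left(\frac{a}{d} + \frac{0}{10}\right) = a - \left(\frac{a}{d} + 0 \cdot \frac{1}{10}\right) = a - \left(\frac{a}{d} + 0\right) = a - \frac{a}{d}$)
$- \frac{40807}{-91 + w{\left(-5,0 \right)} 53} = - \frac{40807}{-91 + \left(0 - \frac{0}{-5}\right) 53} = - \frac{40807}{-91 + \left(0 - 0 \left(- \frac{1}{5}\right)\right) 53} = - \frac{40807}{-91 + \left(0 + 0\right) 53} = - \frac{40807}{-91 + 0 \cdot 53} = - \frac{40807}{-91 + 0} = - \frac{40807}{-91} = \left(-40807\right) \left(- \frac{1}{91}\right) = \frac{3139}{7}$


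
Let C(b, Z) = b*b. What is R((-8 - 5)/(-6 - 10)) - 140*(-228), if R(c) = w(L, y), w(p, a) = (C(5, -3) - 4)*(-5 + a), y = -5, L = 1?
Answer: 31710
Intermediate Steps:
C(b, Z) = b²
w(p, a) = -105 + 21*a (w(p, a) = (5² - 4)*(-5 + a) = (25 - 4)*(-5 + a) = 21*(-5 + a) = -105 + 21*a)
R(c) = -210 (R(c) = -105 + 21*(-5) = -105 - 105 = -210)
R((-8 - 5)/(-6 - 10)) - 140*(-228) = -210 - 140*(-228) = -210 + 31920 = 31710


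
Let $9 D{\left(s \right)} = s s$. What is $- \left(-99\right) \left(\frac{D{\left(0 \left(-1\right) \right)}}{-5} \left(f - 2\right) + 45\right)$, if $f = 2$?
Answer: $4455$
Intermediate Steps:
$D{\left(s \right)} = \frac{s^{2}}{9}$ ($D{\left(s \right)} = \frac{s s}{9} = \frac{s^{2}}{9}$)
$- \left(-99\right) \left(\frac{D{\left(0 \left(-1\right) \right)}}{-5} \left(f - 2\right) + 45\right) = - \left(-99\right) \left(\frac{\frac{1}{9} \left(0 \left(-1\right)\right)^{2}}{-5} \left(2 - 2\right) + 45\right) = - \left(-99\right) \left(\frac{0^{2}}{9} \left(- \frac{1}{5}\right) 0 + 45\right) = - \left(-99\right) \left(\frac{1}{9} \cdot 0 \left(- \frac{1}{5}\right) 0 + 45\right) = - \left(-99\right) \left(0 \left(- \frac{1}{5}\right) 0 + 45\right) = - \left(-99\right) \left(0 \cdot 0 + 45\right) = - \left(-99\right) \left(0 + 45\right) = - \left(-99\right) 45 = \left(-1\right) \left(-4455\right) = 4455$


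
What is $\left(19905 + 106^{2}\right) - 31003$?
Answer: $138$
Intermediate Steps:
$\left(19905 + 106^{2}\right) - 31003 = \left(19905 + 11236\right) - 31003 = 31141 - 31003 = 138$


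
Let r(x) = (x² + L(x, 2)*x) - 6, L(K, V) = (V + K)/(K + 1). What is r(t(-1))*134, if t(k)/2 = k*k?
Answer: 268/3 ≈ 89.333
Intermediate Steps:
L(K, V) = (K + V)/(1 + K)
t(k) = 2*k² (t(k) = 2*(k*k) = 2*k²)
r(x) = -6 + x² + x*(2 + x)/(1 + x) (r(x) = (x² + ((x + 2)/(1 + x))*x) - 6 = (x² + ((2 + x)/(1 + x))*x) - 6 = (x² + x*(2 + x)/(1 + x)) - 6 = -6 + x² + x*(2 + x)/(1 + x))
r(t(-1))*134 = (((2*(-1)²)*(2 + 2*(-1)²) + (1 + 2*(-1)²)*(-6 + (2*(-1)²)²))/(1 + 2*(-1)²))*134 = (((2*1)*(2 + 2*1) + (1 + 2*1)*(-6 + (2*1)²))/(1 + 2*1))*134 = ((2*(2 + 2) + (1 + 2)*(-6 + 2²))/(1 + 2))*134 = ((2*4 + 3*(-6 + 4))/3)*134 = ((8 + 3*(-2))/3)*134 = ((8 - 6)/3)*134 = ((⅓)*2)*134 = (⅔)*134 = 268/3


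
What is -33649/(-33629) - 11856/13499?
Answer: 55522427/453957871 ≈ 0.12231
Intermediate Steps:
-33649/(-33629) - 11856/13499 = -33649*(-1/33629) - 11856*1/13499 = 33649/33629 - 11856/13499 = 55522427/453957871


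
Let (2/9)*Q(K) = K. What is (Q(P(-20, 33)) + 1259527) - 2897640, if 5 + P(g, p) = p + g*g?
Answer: -1636187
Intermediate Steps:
P(g, p) = -5 + p + g**2 (P(g, p) = -5 + (p + g*g) = -5 + (p + g**2) = -5 + p + g**2)
Q(K) = 9*K/2
(Q(P(-20, 33)) + 1259527) - 2897640 = (9*(-5 + 33 + (-20)**2)/2 + 1259527) - 2897640 = (9*(-5 + 33 + 400)/2 + 1259527) - 2897640 = ((9/2)*428 + 1259527) - 2897640 = (1926 + 1259527) - 2897640 = 1261453 - 2897640 = -1636187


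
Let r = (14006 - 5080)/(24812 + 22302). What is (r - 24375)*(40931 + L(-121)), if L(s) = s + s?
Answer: -23363518496868/23557 ≈ -9.9179e+8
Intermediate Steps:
L(s) = 2*s
r = 4463/23557 (r = 8926/47114 = 8926*(1/47114) = 4463/23557 ≈ 0.18946)
(r - 24375)*(40931 + L(-121)) = (4463/23557 - 24375)*(40931 + 2*(-121)) = -574197412*(40931 - 242)/23557 = -574197412/23557*40689 = -23363518496868/23557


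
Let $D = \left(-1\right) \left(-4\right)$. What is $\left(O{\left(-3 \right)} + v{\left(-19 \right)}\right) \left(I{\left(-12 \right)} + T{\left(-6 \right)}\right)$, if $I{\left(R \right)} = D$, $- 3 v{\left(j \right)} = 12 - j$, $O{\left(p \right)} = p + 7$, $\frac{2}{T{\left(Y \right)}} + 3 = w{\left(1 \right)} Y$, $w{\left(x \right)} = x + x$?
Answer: $- \frac{1102}{45} \approx -24.489$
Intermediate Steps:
$D = 4$
$w{\left(x \right)} = 2 x$
$T{\left(Y \right)} = \frac{2}{-3 + 2 Y}$ ($T{\left(Y \right)} = \frac{2}{-3 + 2 \cdot 1 Y} = \frac{2}{-3 + 2 Y}$)
$O{\left(p \right)} = 7 + p$
$v{\left(j \right)} = -4 + \frac{j}{3}$ ($v{\left(j \right)} = - \frac{12 - j}{3} = -4 + \frac{j}{3}$)
$I{\left(R \right)} = 4$
$\left(O{\left(-3 \right)} + v{\left(-19 \right)}\right) \left(I{\left(-12 \right)} + T{\left(-6 \right)}\right) = \left(\left(7 - 3\right) + \left(-4 + \frac{1}{3} \left(-19\right)\right)\right) \left(4 + \frac{2}{-3 + 2 \left(-6\right)}\right) = \left(4 - \frac{31}{3}\right) \left(4 + \frac{2}{-3 - 12}\right) = \left(4 - \frac{31}{3}\right) \left(4 + \frac{2}{-15}\right) = - \frac{19 \left(4 + 2 \left(- \frac{1}{15}\right)\right)}{3} = - \frac{19 \left(4 - \frac{2}{15}\right)}{3} = \left(- \frac{19}{3}\right) \frac{58}{15} = - \frac{1102}{45}$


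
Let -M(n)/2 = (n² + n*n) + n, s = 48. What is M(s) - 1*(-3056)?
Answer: -6256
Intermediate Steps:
M(n) = -4*n² - 2*n (M(n) = -2*((n² + n*n) + n) = -2*((n² + n²) + n) = -2*(2*n² + n) = -2*(n + 2*n²) = -4*n² - 2*n)
M(s) - 1*(-3056) = -2*48*(1 + 2*48) - 1*(-3056) = -2*48*(1 + 96) + 3056 = -2*48*97 + 3056 = -9312 + 3056 = -6256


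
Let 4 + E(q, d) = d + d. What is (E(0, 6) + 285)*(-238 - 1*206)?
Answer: -130092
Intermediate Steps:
E(q, d) = -4 + 2*d (E(q, d) = -4 + (d + d) = -4 + 2*d)
(E(0, 6) + 285)*(-238 - 1*206) = ((-4 + 2*6) + 285)*(-238 - 1*206) = ((-4 + 12) + 285)*(-238 - 206) = (8 + 285)*(-444) = 293*(-444) = -130092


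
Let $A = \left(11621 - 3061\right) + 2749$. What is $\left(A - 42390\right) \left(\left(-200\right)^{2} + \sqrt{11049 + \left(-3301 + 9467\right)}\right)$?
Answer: $-1243240000 - 31081 \sqrt{17215} \approx -1.2473 \cdot 10^{9}$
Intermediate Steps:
$A = 11309$ ($A = 8560 + 2749 = 11309$)
$\left(A - 42390\right) \left(\left(-200\right)^{2} + \sqrt{11049 + \left(-3301 + 9467\right)}\right) = \left(11309 - 42390\right) \left(\left(-200\right)^{2} + \sqrt{11049 + \left(-3301 + 9467\right)}\right) = - 31081 \left(40000 + \sqrt{11049 + 6166}\right) = - 31081 \left(40000 + \sqrt{17215}\right) = -1243240000 - 31081 \sqrt{17215}$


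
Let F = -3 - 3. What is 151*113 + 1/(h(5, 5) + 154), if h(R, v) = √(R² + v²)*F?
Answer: 186976431/10958 + 15*√2/10958 ≈ 17063.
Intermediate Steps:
F = -6
h(R, v) = -6*√(R² + v²) (h(R, v) = √(R² + v²)*(-6) = -6*√(R² + v²))
151*113 + 1/(h(5, 5) + 154) = 151*113 + 1/(-6*√(5² + 5²) + 154) = 17063 + 1/(-6*√(25 + 25) + 154) = 17063 + 1/(-30*√2 + 154) = 17063 + 1/(154 - 30*√2)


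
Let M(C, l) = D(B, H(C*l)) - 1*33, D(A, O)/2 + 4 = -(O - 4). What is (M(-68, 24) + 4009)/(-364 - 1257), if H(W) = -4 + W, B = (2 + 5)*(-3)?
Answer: -7248/1621 ≈ -4.4713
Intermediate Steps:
B = -21 (B = 7*(-3) = -21)
D(A, O) = -2*O (D(A, O) = -8 + 2*(-(O - 4)) = -8 + 2*(-(-4 + O)) = -8 + 2*(4 - O) = -8 + (8 - 2*O) = -2*O)
M(C, l) = -25 - 2*C*l (M(C, l) = -2*(-4 + C*l) - 1*33 = (8 - 2*C*l) - 33 = -25 - 2*C*l)
(M(-68, 24) + 4009)/(-364 - 1257) = ((-25 - 2*(-68)*24) + 4009)/(-364 - 1257) = ((-25 + 3264) + 4009)/(-1621) = (3239 + 4009)*(-1/1621) = 7248*(-1/1621) = -7248/1621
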